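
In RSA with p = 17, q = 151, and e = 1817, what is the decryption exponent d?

φ(n) = (p−1)(q−1) = 16·150 = 2400.
Need d with 1817·d ≡ 1 (mod 2400). Apply the extended Euclidean algorithm:
2400 = 1·1817 + 583
1817 = 3·583 + 68
583 = 8·68 + 39
68 = 1·39 + 29
39 = 1·29 + 10
29 = 2·10 + 9
10 = 1·9 + 1
9 = 9·1 + 0
Back-substitute:
1 = 10 − 9
1 = −29 + 3·10
1 = 3·39 − 4·29
1 = −4·68 + 7·39
1 = 7·583 − 60·68
1 = −60·1817 + 187·583
1 = 187·2400 − 247·1817
So 1817·(-247) ≡ 1 (mod 2400), hence d ≡ -247 ≡ 2153 (mod 2400).

2153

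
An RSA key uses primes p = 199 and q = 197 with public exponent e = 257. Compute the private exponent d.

φ(n) = (p−1)(q−1) = 198·196 = 38808.
Need d with 257·d ≡ 1 (mod 38808). Apply the extended Euclidean algorithm:
38808 = 151*257 + 1
257 = 257*1 + 0
Back-substitute:
1 = 38808 − 151·257
So 257·(-151) ≡ 1 (mod 38808), hence d ≡ -151 ≡ 38657 (mod 38808).

38657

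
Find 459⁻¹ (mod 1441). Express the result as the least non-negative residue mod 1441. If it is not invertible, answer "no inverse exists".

788

Apply the Euclidean algorithm to 1441 and 459:
1441 = 3*459 + 64
459 = 7*64 + 11
64 = 5*11 + 9
11 = 1*9 + 2
9 = 4*2 + 1
2 = 2*1 + 0
gcd = 1, so the inverse exists. Back-substitute:
1 = 9 − 4·2
1 = −4·11 + 5·9
1 = 5·64 − 29·11
1 = −29·459 + 208·64
1 = 208·1441 − 653·459
Thus 459·(-653) ≡ 1 (mod 1441); reducing, -653 mod 1441 = 788.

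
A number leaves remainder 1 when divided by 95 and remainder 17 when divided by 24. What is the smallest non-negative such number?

Write x = 1 + 95·k. Then 95·k ≡ 17 − 1 ≡ 16 (mod 24).
Need 95⁻¹ mod 24. Extended Euclid on (24, 23):
24 = 1·23 + 1
23 = 23·1 + 0
Back-substitute:
1 = 24 − 23
95⁻¹ ≡ 23 (mod 24), so k ≡ 23·16 ≡ 8 (mod 24).
x = 1 + 95·8 = 761.

761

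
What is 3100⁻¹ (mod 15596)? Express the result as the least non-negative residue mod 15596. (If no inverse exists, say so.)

no inverse exists

Compute gcd(3100, 15596):
15596 = 5·3100 + 96
3100 = 32·96 + 28
96 = 3·28 + 12
28 = 2·12 + 4
12 = 3·4 + 0
The gcd is 4, not 1, hence no inverse exists.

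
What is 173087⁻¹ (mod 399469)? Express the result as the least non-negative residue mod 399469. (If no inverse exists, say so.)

278890

Extended Euclidean algorithm:
399469 = 2×173087 + 53295
173087 = 3×53295 + 13202
53295 = 4×13202 + 487
13202 = 27×487 + 53
487 = 9×53 + 10
53 = 5×10 + 3
10 = 3×3 + 1
3 = 3×1 + 0
The gcd is 1. Working backward:
1 = 10 − 3·3
1 = −3·53 + 16·10
1 = 16·487 − 147·53
1 = −147·13202 + 3985·487
1 = 3985·53295 − 16087·13202
1 = −16087·173087 + 52246·53295
1 = 52246·399469 − 120579·173087
Thus 173087·(-120579) ≡ 1 (mod 399469); reducing, -120579 mod 399469 = 278890.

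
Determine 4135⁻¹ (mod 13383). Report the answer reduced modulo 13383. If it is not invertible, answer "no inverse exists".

Extended Euclidean algorithm:
13383 = 3*4135 + 978
4135 = 4*978 + 223
978 = 4*223 + 86
223 = 2*86 + 51
86 = 1*51 + 35
51 = 1*35 + 16
35 = 2*16 + 3
16 = 5*3 + 1
3 = 3*1 + 0
gcd = 1, so the inverse exists. Back-substitute:
1 = 16 − 5·3
1 = −5·35 + 11·16
1 = 11·51 − 16·35
1 = −16·86 + 27·51
1 = 27·223 − 70·86
1 = −70·978 + 307·223
1 = 307·4135 − 1298·978
1 = −1298·13383 + 4201·4135
So 4135·4201 ≡ 1 (mod 13383).

4201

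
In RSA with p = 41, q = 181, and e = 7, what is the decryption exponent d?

φ(n) = (p−1)(q−1) = 40·180 = 7200.
Need d with 7·d ≡ 1 (mod 7200). Apply the extended Euclidean algorithm:
7200 = 1028*7 + 4
7 = 1*4 + 3
4 = 1*3 + 1
3 = 3*1 + 0
Back-substitute:
1 = 4 − 3
1 = −7 + 2·4
1 = 2·7200 − 2057·7
So 7·(-2057) ≡ 1 (mod 7200), hence d ≡ -2057 ≡ 5143 (mod 7200).

5143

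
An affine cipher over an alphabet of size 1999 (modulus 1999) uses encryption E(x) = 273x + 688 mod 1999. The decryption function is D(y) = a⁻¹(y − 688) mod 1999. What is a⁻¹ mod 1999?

1113

Apply the Euclidean algorithm to 1999 and 273:
1999 = 7*273 + 88
273 = 3*88 + 9
88 = 9*9 + 7
9 = 1*7 + 2
7 = 3*2 + 1
2 = 2*1 + 0
gcd = 1, so the inverse exists. Back-substitute:
1 = 7 − 3·2
1 = −3·9 + 4·7
1 = 4·88 − 39·9
1 = −39·273 + 121·88
1 = 121·1999 − 886·273
Thus 273·(-886) ≡ 1 (mod 1999); reducing, -886 mod 1999 = 1113.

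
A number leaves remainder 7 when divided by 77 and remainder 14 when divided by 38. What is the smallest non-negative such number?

Write x = 7 + 77·k. Then 77·k ≡ 14 − 7 ≡ 7 (mod 38).
Need 77⁻¹ mod 38. Extended Euclid on (38, 1):
38 = 38×1 + 0
77⁻¹ ≡ 1 (mod 38), so k ≡ 1·7 ≡ 7 (mod 38).
x = 7 + 77·7 = 546.

546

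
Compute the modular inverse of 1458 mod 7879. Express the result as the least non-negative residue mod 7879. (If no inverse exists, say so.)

Apply the Euclidean algorithm to 7879 and 1458:
7879 = 5×1458 + 589
1458 = 2×589 + 280
589 = 2×280 + 29
280 = 9×29 + 19
29 = 1×19 + 10
19 = 1×10 + 9
10 = 1×9 + 1
9 = 9×1 + 0
gcd = 1, so the inverse exists. Back-substitute:
1 = 10 − 9
1 = −19 + 2·10
1 = 2·29 − 3·19
1 = −3·280 + 29·29
1 = 29·589 − 61·280
1 = −61·1458 + 151·589
1 = 151·7879 − 816·1458
Hence 1458⁻¹ ≡ -816 ≡ 7063 (mod 7879).

7063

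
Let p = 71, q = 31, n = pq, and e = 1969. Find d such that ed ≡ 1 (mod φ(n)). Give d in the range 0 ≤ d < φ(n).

529

φ(n) = (p−1)(q−1) = 70·30 = 2100.
Need d with 1969·d ≡ 1 (mod 2100). Apply the extended Euclidean algorithm:
2100 = 1*1969 + 131
1969 = 15*131 + 4
131 = 32*4 + 3
4 = 1*3 + 1
3 = 3*1 + 0
Back-substitute:
1 = 4 − 3
1 = −131 + 33·4
1 = 33·1969 − 496·131
1 = −496·2100 + 529·1969
So 1969·529 ≡ 1 (mod 2100), hence d = 529.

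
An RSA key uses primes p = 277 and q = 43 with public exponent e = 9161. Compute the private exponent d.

φ(n) = (p−1)(q−1) = 276·42 = 11592.
Need d with 9161·d ≡ 1 (mod 11592). Apply the extended Euclidean algorithm:
11592 = 1·9161 + 2431
9161 = 3·2431 + 1868
2431 = 1·1868 + 563
1868 = 3·563 + 179
563 = 3·179 + 26
179 = 6·26 + 23
26 = 1·23 + 3
23 = 7·3 + 2
3 = 1·2 + 1
2 = 2·1 + 0
Back-substitute:
1 = 3 − 2
1 = −23 + 8·3
1 = 8·26 − 9·23
1 = −9·179 + 62·26
1 = 62·563 − 195·179
1 = −195·1868 + 647·563
1 = 647·2431 − 842·1868
1 = −842·9161 + 3173·2431
1 = 3173·11592 − 4015·9161
So 9161·(-4015) ≡ 1 (mod 11592), hence d ≡ -4015 ≡ 7577 (mod 11592).

7577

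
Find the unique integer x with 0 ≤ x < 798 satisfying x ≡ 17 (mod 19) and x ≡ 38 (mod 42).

Write x = 17 + 19·k. Then 19·k ≡ 38 − 17 ≡ 21 (mod 42).
Need 19⁻¹ mod 42. Extended Euclid on (42, 19):
42 = 2·19 + 4
19 = 4·4 + 3
4 = 1·3 + 1
3 = 3·1 + 0
Back-substitute:
1 = 4 − 3
1 = −19 + 5·4
1 = 5·42 − 11·19
19⁻¹ ≡ 31 (mod 42), so k ≡ 31·21 ≡ 21 (mod 42).
x = 17 + 19·21 = 416.

416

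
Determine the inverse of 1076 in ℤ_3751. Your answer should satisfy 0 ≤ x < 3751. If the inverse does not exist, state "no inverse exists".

2876

Apply the Euclidean algorithm to 3751 and 1076:
3751 = 3·1076 + 523
1076 = 2·523 + 30
523 = 17·30 + 13
30 = 2·13 + 4
13 = 3·4 + 1
4 = 4·1 + 0
Since gcd(1076, 3751) = 1, back-substitute to write 1 as a combination:
1 = 13 − 3·4
1 = −3·30 + 7·13
1 = 7·523 − 122·30
1 = −122·1076 + 251·523
1 = 251·3751 − 875·1076
Hence 1076⁻¹ ≡ -875 ≡ 2876 (mod 3751).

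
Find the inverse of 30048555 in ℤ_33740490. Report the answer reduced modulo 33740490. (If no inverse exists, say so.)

Compute gcd(30048555, 33740490):
33740490 = 1×30048555 + 3691935
30048555 = 8×3691935 + 513075
3691935 = 7×513075 + 100410
513075 = 5×100410 + 11025
100410 = 9×11025 + 1185
11025 = 9×1185 + 360
1185 = 3×360 + 105
360 = 3×105 + 45
105 = 2×45 + 15
45 = 3×15 + 0
Since gcd = 15 > 1, 30048555 is not a unit mod 33740490.

no inverse exists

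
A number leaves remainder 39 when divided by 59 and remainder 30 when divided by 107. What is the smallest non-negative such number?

2812

Write x = 39 + 59·k. Then 59·k ≡ 30 − 39 ≡ 98 (mod 107).
Need 59⁻¹ mod 107. Extended Euclid on (107, 59):
107 = 1*59 + 48
59 = 1*48 + 11
48 = 4*11 + 4
11 = 2*4 + 3
4 = 1*3 + 1
3 = 3*1 + 0
Back-substitute:
1 = 4 − 3
1 = −11 + 3·4
1 = 3·48 − 13·11
1 = −13·59 + 16·48
1 = 16·107 − 29·59
59⁻¹ ≡ 78 (mod 107), so k ≡ 78·98 ≡ 47 (mod 107).
x = 39 + 59·47 = 2812.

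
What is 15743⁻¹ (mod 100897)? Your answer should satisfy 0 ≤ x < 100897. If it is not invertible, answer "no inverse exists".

Apply the Euclidean algorithm to 100897 and 15743:
100897 = 6×15743 + 6439
15743 = 2×6439 + 2865
6439 = 2×2865 + 709
2865 = 4×709 + 29
709 = 24×29 + 13
29 = 2×13 + 3
13 = 4×3 + 1
3 = 3×1 + 0
Since gcd(15743, 100897) = 1, back-substitute to write 1 as a combination:
1 = 13 − 4·3
1 = −4·29 + 9·13
1 = 9·709 − 220·29
1 = −220·2865 + 889·709
1 = 889·6439 − 1998·2865
1 = −1998·15743 + 4885·6439
1 = 4885·100897 − 31308·15743
So 15743·(-31308) ≡ 1 (mod 100897), and -31308 ≡ 69589 (mod 100897).

69589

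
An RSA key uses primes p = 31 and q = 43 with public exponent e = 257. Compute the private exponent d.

353

φ(n) = (p−1)(q−1) = 30·42 = 1260.
Need d with 257·d ≡ 1 (mod 1260). Apply the extended Euclidean algorithm:
1260 = 4·257 + 232
257 = 1·232 + 25
232 = 9·25 + 7
25 = 3·7 + 4
7 = 1·4 + 3
4 = 1·3 + 1
3 = 3·1 + 0
Back-substitute:
1 = 4 − 3
1 = −7 + 2·4
1 = 2·25 − 7·7
1 = −7·232 + 65·25
1 = 65·257 − 72·232
1 = −72·1260 + 353·257
So 257·353 ≡ 1 (mod 1260), hence d = 353.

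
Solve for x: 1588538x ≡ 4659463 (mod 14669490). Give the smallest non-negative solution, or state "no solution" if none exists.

gcd(1588538, 14669490):
14669490 = 9×1588538 + 372648
1588538 = 4×372648 + 97946
372648 = 3×97946 + 78810
97946 = 1×78810 + 19136
78810 = 4×19136 + 2266
19136 = 8×2266 + 1008
2266 = 2×1008 + 250
1008 = 4×250 + 8
250 = 31×8 + 2
8 = 4×2 + 0
gcd = 2, but 2 ∤ 4659463, so the congruence has no solution.

no solution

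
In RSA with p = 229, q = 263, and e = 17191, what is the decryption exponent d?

φ(n) = (p−1)(q−1) = 228·262 = 59736.
Need d with 17191·d ≡ 1 (mod 59736). Apply the extended Euclidean algorithm:
59736 = 3*17191 + 8163
17191 = 2*8163 + 865
8163 = 9*865 + 378
865 = 2*378 + 109
378 = 3*109 + 51
109 = 2*51 + 7
51 = 7*7 + 2
7 = 3*2 + 1
2 = 2*1 + 0
Back-substitute:
1 = 7 − 3·2
1 = −3·51 + 22·7
1 = 22·109 − 47·51
1 = −47·378 + 163·109
1 = 163·865 − 373·378
1 = −373·8163 + 3520·865
1 = 3520·17191 − 7413·8163
1 = −7413·59736 + 25759·17191
So 17191·25759 ≡ 1 (mod 59736), hence d = 25759.

25759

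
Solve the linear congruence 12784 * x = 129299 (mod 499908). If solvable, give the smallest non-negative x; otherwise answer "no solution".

gcd(12784, 499908):
499908 = 39·12784 + 1332
12784 = 9·1332 + 796
1332 = 1·796 + 536
796 = 1·536 + 260
536 = 2·260 + 16
260 = 16·16 + 4
16 = 4·4 + 0
gcd = 4, but 4 ∤ 129299, so the congruence has no solution.

no solution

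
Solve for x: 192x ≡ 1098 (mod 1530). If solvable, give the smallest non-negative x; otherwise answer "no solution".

189

First find gcd(192, 1530):
1530 = 7×192 + 186
192 = 1×186 + 6
186 = 31×6 + 0
gcd = 6 and 6 | 1098, so solutions exist. Divide through by 6: 32x ≡ 183 (mod 255).
Now find 32⁻¹ mod 255:
255 = 7*32 + 31
32 = 1*31 + 1
31 = 31*1 + 0
Back-substitute:
1 = 32 − 31
1 = −255 + 8·32
So 32⁻¹ ≡ 8 (mod 255).
Then x ≡ 8·183 ≡ 189 (mod 255); the smallest non-negative solution is x = 189.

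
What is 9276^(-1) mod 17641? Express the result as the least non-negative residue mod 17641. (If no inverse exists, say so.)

4357

gcd(17641, 9276) by repeated division:
17641 = 1·9276 + 8365
9276 = 1·8365 + 911
8365 = 9·911 + 166
911 = 5·166 + 81
166 = 2·81 + 4
81 = 20·4 + 1
4 = 4·1 + 0
The gcd is 1. Working backward:
1 = 81 − 20·4
1 = −20·166 + 41·81
1 = 41·911 − 225·166
1 = −225·8365 + 2066·911
1 = 2066·9276 − 2291·8365
1 = −2291·17641 + 4357·9276
So 9276·4357 ≡ 1 (mod 17641).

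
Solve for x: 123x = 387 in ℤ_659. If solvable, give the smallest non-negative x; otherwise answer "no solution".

630

First find gcd(123, 659):
659 = 5×123 + 44
123 = 2×44 + 35
44 = 1×35 + 9
35 = 3×9 + 8
9 = 1×8 + 1
8 = 8×1 + 0
gcd = 1, so a unique solution mod 659 exists.
Back-substitute for the Bézout coefficients:
1 = 9 − 8
1 = −35 + 4·9
1 = 4·44 − 5·35
1 = −5·123 + 14·44
1 = 14·659 − 75·123
So 123·(-75) ≡ 1 (mod 659), giving 123⁻¹ ≡ 584.
x ≡ 123⁻¹·387 ≡ 584·387 ≡ 630 (mod 659).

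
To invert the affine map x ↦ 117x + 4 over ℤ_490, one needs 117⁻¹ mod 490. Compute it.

423

gcd(490, 117) by repeated division:
490 = 4·117 + 22
117 = 5·22 + 7
22 = 3·7 + 1
7 = 7·1 + 0
gcd = 1, so the inverse exists. Back-substitute:
1 = 22 − 3·7
1 = −3·117 + 16·22
1 = 16·490 − 67·117
Thus 117·(-67) ≡ 1 (mod 490); reducing, -67 mod 490 = 423.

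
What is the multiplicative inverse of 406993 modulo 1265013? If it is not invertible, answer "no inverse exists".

412162

Run Euclid on (1265013, 406993):
1265013 = 3×406993 + 44034
406993 = 9×44034 + 10687
44034 = 4×10687 + 1286
10687 = 8×1286 + 399
1286 = 3×399 + 89
399 = 4×89 + 43
89 = 2×43 + 3
43 = 14×3 + 1
3 = 3×1 + 0
The gcd is 1. Working backward:
1 = 43 − 14·3
1 = −14·89 + 29·43
1 = 29·399 − 130·89
1 = −130·1286 + 419·399
1 = 419·10687 − 3482·1286
1 = −3482·44034 + 14347·10687
1 = 14347·406993 − 132605·44034
1 = −132605·1265013 + 412162·406993
So 406993·412162 ≡ 1 (mod 1265013).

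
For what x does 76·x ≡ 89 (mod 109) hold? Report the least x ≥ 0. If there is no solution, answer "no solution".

First find gcd(76, 109):
109 = 1*76 + 33
76 = 2*33 + 10
33 = 3*10 + 3
10 = 3*3 + 1
3 = 3*1 + 0
gcd = 1, so a unique solution mod 109 exists.
Back-substitute for the Bézout coefficients:
1 = 10 − 3·3
1 = −3·33 + 10·10
1 = 10·76 − 23·33
1 = −23·109 + 33·76
So 76·(33) ≡ 1 (mod 109), giving 76⁻¹ ≡ 33.
x ≡ 76⁻¹·89 ≡ 33·89 ≡ 103 (mod 109).

103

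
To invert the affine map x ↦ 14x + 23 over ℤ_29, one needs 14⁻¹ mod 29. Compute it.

27

gcd(29, 14) by repeated division:
29 = 2×14 + 1
14 = 14×1 + 0
gcd = 1, so the inverse exists. Back-substitute:
1 = 29 − 2·14
So 14·(-2) ≡ 1 (mod 29), and -2 ≡ 27 (mod 29).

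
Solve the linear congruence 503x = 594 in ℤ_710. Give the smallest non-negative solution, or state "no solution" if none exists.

First find gcd(503, 710):
710 = 1*503 + 207
503 = 2*207 + 89
207 = 2*89 + 29
89 = 3*29 + 2
29 = 14*2 + 1
2 = 2*1 + 0
gcd = 1, so a unique solution mod 710 exists.
Back-substitute for the Bézout coefficients:
1 = 29 − 14·2
1 = −14·89 + 43·29
1 = 43·207 − 100·89
1 = −100·503 + 243·207
1 = 243·710 − 343·503
So 503·(-343) ≡ 1 (mod 710), giving 503⁻¹ ≡ 367.
x ≡ 503⁻¹·594 ≡ 367·594 ≡ 28 (mod 710).

28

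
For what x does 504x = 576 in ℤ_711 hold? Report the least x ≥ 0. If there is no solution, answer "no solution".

First find gcd(504, 711):
711 = 1×504 + 207
504 = 2×207 + 90
207 = 2×90 + 27
90 = 3×27 + 9
27 = 3×9 + 0
gcd = 9 and 9 | 576, so solutions exist. Divide through by 9: 56x ≡ 64 (mod 79).
Now find 56⁻¹ mod 79:
79 = 1*56 + 23
56 = 2*23 + 10
23 = 2*10 + 3
10 = 3*3 + 1
3 = 3*1 + 0
Back-substitute:
1 = 10 − 3·3
1 = −3·23 + 7·10
1 = 7·56 − 17·23
1 = −17·79 + 24·56
So 56⁻¹ ≡ 24 (mod 79).
Then x ≡ 24·64 ≡ 35 (mod 79); the smallest non-negative solution is x = 35.

35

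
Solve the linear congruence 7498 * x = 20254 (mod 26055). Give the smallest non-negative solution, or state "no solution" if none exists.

7168

First find gcd(7498, 26055):
26055 = 3*7498 + 3561
7498 = 2*3561 + 376
3561 = 9*376 + 177
376 = 2*177 + 22
177 = 8*22 + 1
22 = 22*1 + 0
gcd = 1, so a unique solution mod 26055 exists.
Back-substitute for the Bézout coefficients:
1 = 177 − 8·22
1 = −8·376 + 17·177
1 = 17·3561 − 161·376
1 = −161·7498 + 339·3561
1 = 339·26055 − 1178·7498
So 7498·(-1178) ≡ 1 (mod 26055), giving 7498⁻¹ ≡ 24877.
x ≡ 7498⁻¹·20254 ≡ 24877·20254 ≡ 7168 (mod 26055).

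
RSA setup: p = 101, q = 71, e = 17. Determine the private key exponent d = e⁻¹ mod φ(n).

5353

φ(n) = (p−1)(q−1) = 100·70 = 7000.
Need d with 17·d ≡ 1 (mod 7000). Apply the extended Euclidean algorithm:
7000 = 411×17 + 13
17 = 1×13 + 4
13 = 3×4 + 1
4 = 4×1 + 0
Back-substitute:
1 = 13 − 3·4
1 = −3·17 + 4·13
1 = 4·7000 − 1647·17
So 17·(-1647) ≡ 1 (mod 7000), hence d ≡ -1647 ≡ 5353 (mod 7000).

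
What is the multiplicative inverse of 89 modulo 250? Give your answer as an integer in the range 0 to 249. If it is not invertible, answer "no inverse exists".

gcd(250, 89) by repeated division:
250 = 2*89 + 72
89 = 1*72 + 17
72 = 4*17 + 4
17 = 4*4 + 1
4 = 4*1 + 0
The gcd is 1. Working backward:
1 = 17 − 4·4
1 = −4·72 + 17·17
1 = 17·89 − 21·72
1 = −21·250 + 59·89
So 89·59 ≡ 1 (mod 250).

59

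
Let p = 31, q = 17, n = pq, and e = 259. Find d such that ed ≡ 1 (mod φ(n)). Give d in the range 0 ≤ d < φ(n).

139

φ(n) = (p−1)(q−1) = 30·16 = 480.
Need d with 259·d ≡ 1 (mod 480). Apply the extended Euclidean algorithm:
480 = 1·259 + 221
259 = 1·221 + 38
221 = 5·38 + 31
38 = 1·31 + 7
31 = 4·7 + 3
7 = 2·3 + 1
3 = 3·1 + 0
Back-substitute:
1 = 7 − 2·3
1 = −2·31 + 9·7
1 = 9·38 − 11·31
1 = −11·221 + 64·38
1 = 64·259 − 75·221
1 = −75·480 + 139·259
So 259·139 ≡ 1 (mod 480), hence d = 139.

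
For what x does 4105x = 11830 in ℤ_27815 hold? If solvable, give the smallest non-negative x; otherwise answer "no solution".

First find gcd(4105, 27815):
27815 = 6*4105 + 3185
4105 = 1*3185 + 920
3185 = 3*920 + 425
920 = 2*425 + 70
425 = 6*70 + 5
70 = 14*5 + 0
gcd = 5 and 5 | 11830, so solutions exist. Divide through by 5: 821x ≡ 2366 (mod 5563).
Now find 821⁻¹ mod 5563:
5563 = 6×821 + 637
821 = 1×637 + 184
637 = 3×184 + 85
184 = 2×85 + 14
85 = 6×14 + 1
14 = 14×1 + 0
Back-substitute:
1 = 85 − 6·14
1 = −6·184 + 13·85
1 = 13·637 − 45·184
1 = −45·821 + 58·637
1 = 58·5563 − 393·821
So 821·(-393) ≡ 1 (mod 5563), i.e. 821⁻¹ ≡ 5170.
Then x ≡ 5170·2366 ≡ 4746 (mod 5563); the smallest non-negative solution is x = 4746.

4746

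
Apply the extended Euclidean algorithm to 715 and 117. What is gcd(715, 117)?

Repeated division:
715 = 6·117 + 13
117 = 9·13 + 0
gcd(715, 117) = 13.
Working backward:
13 = 715 − 6·117
So 13 = (1)·715 + (-6)·117.

13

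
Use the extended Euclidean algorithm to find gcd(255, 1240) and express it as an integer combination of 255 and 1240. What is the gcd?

Euclidean algorithm:
1240 = 4×255 + 220
255 = 1×220 + 35
220 = 6×35 + 10
35 = 3×10 + 5
10 = 2×5 + 0
gcd(255, 1240) = 5.
Back-substituting:
5 = 35 − 3·10
5 = −3·220 + 19·35
5 = 19·255 − 22·220
5 = −22·1240 + 107·255
So 5 = (-22)·1240 + (107)·255.

5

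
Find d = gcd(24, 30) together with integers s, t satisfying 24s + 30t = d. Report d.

6

Apply Euclid's algorithm to 30 and 24:
30 = 1*24 + 6
24 = 4*6 + 0
gcd(24, 30) = 6.
Back-substituting:
6 = 30 − 24
So 6 = (1)·30 + (-1)·24.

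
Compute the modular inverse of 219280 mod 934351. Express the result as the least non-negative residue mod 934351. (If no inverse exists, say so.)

25093

gcd(934351, 219280) by repeated division:
934351 = 4*219280 + 57231
219280 = 3*57231 + 47587
57231 = 1*47587 + 9644
47587 = 4*9644 + 9011
9644 = 1*9011 + 633
9011 = 14*633 + 149
633 = 4*149 + 37
149 = 4*37 + 1
37 = 37*1 + 0
gcd = 1, so the inverse exists. Back-substitute:
1 = 149 − 4·37
1 = −4·633 + 17·149
1 = 17·9011 − 242·633
1 = −242·9644 + 259·9011
1 = 259·47587 − 1278·9644
1 = −1278·57231 + 1537·47587
1 = 1537·219280 − 5889·57231
1 = −5889·934351 + 25093·219280
So 219280·25093 ≡ 1 (mod 934351).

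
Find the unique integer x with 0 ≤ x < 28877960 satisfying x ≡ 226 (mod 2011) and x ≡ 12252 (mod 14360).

9504212

Write x = 226 + 2011·k. Then 2011·k ≡ 12252 − 226 ≡ 12026 (mod 14360).
Need 2011⁻¹ mod 14360. Extended Euclid on (14360, 2011):
14360 = 7×2011 + 283
2011 = 7×283 + 30
283 = 9×30 + 13
30 = 2×13 + 4
13 = 3×4 + 1
4 = 4×1 + 0
Back-substitute:
1 = 13 − 3·4
1 = −3·30 + 7·13
1 = 7·283 − 66·30
1 = −66·2011 + 469·283
1 = 469·14360 − 3349·2011
2011⁻¹ ≡ 11011 (mod 14360), so k ≡ 11011·12026 ≡ 4726 (mod 14360).
x = 226 + 2011·4726 = 9504212.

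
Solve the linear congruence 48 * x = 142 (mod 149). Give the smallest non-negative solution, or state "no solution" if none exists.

34

First find gcd(48, 149):
149 = 3×48 + 5
48 = 9×5 + 3
5 = 1×3 + 2
3 = 1×2 + 1
2 = 2×1 + 0
gcd = 1, so a unique solution mod 149 exists.
Back-substitute for the Bézout coefficients:
1 = 3 − 2
1 = −5 + 2·3
1 = 2·48 − 19·5
1 = −19·149 + 59·48
So 48·(59) ≡ 1 (mod 149), giving 48⁻¹ ≡ 59.
x ≡ 48⁻¹·142 ≡ 59·142 ≡ 34 (mod 149).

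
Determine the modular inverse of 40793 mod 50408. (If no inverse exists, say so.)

43105

Run Euclid on (50408, 40793):
50408 = 1×40793 + 9615
40793 = 4×9615 + 2333
9615 = 4×2333 + 283
2333 = 8×283 + 69
283 = 4×69 + 7
69 = 9×7 + 6
7 = 1×6 + 1
6 = 6×1 + 0
Since gcd(40793, 50408) = 1, back-substitute to write 1 as a combination:
1 = 7 − 6
1 = −69 + 10·7
1 = 10·283 − 41·69
1 = −41·2333 + 338·283
1 = 338·9615 − 1393·2333
1 = −1393·40793 + 5910·9615
1 = 5910·50408 − 7303·40793
Thus 40793·(-7303) ≡ 1 (mod 50408); reducing, -7303 mod 50408 = 43105.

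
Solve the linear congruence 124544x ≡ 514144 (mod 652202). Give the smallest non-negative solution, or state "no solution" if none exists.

First find gcd(124544, 652202):
652202 = 5·124544 + 29482
124544 = 4·29482 + 6616
29482 = 4·6616 + 3018
6616 = 2·3018 + 580
3018 = 5·580 + 118
580 = 4·118 + 108
118 = 1·108 + 10
108 = 10·10 + 8
10 = 1·8 + 2
8 = 4·2 + 0
gcd = 2 and 2 | 514144, so solutions exist. Divide through by 2: 62272x ≡ 257072 (mod 326101).
Now find 62272⁻¹ mod 326101:
326101 = 5×62272 + 14741
62272 = 4×14741 + 3308
14741 = 4×3308 + 1509
3308 = 2×1509 + 290
1509 = 5×290 + 59
290 = 4×59 + 54
59 = 1×54 + 5
54 = 10×5 + 4
5 = 1×4 + 1
4 = 4×1 + 0
Back-substitute:
1 = 5 − 4
1 = −54 + 11·5
1 = 11·59 − 12·54
1 = −12·290 + 59·59
1 = 59·1509 − 307·290
1 = −307·3308 + 673·1509
1 = 673·14741 − 2999·3308
1 = −2999·62272 + 12669·14741
1 = 12669·326101 − 66344·62272
So 62272·(-66344) ≡ 1 (mod 326101), i.e. 62272⁻¹ ≡ 259757.
Then x ≡ 259757·257072 ≡ 223633 (mod 326101); the smallest non-negative solution is x = 223633.

223633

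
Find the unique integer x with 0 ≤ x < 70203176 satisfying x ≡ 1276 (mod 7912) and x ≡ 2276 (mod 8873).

27898988

Write x = 1276 + 7912·k. Then 7912·k ≡ 2276 − 1276 ≡ 1000 (mod 8873).
Need 7912⁻¹ mod 8873. Extended Euclid on (8873, 7912):
8873 = 1·7912 + 961
7912 = 8·961 + 224
961 = 4·224 + 65
224 = 3·65 + 29
65 = 2·29 + 7
29 = 4·7 + 1
7 = 7·1 + 0
Back-substitute:
1 = 29 − 4·7
1 = −4·65 + 9·29
1 = 9·224 − 31·65
1 = −31·961 + 133·224
1 = 133·7912 − 1095·961
1 = −1095·8873 + 1228·7912
7912⁻¹ ≡ 1228 (mod 8873), so k ≡ 1228·1000 ≡ 3526 (mod 8873).
x = 1276 + 7912·3526 = 27898988.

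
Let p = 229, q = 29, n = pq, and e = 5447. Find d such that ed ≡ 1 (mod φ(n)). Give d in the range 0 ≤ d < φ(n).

φ(n) = (p−1)(q−1) = 228·28 = 6384.
Need d with 5447·d ≡ 1 (mod 6384). Apply the extended Euclidean algorithm:
6384 = 1·5447 + 937
5447 = 5·937 + 762
937 = 1·762 + 175
762 = 4·175 + 62
175 = 2·62 + 51
62 = 1·51 + 11
51 = 4·11 + 7
11 = 1·7 + 4
7 = 1·4 + 3
4 = 1·3 + 1
3 = 3·1 + 0
Back-substitute:
1 = 4 − 3
1 = −7 + 2·4
1 = 2·11 − 3·7
1 = −3·51 + 14·11
1 = 14·62 − 17·51
1 = −17·175 + 48·62
1 = 48·762 − 209·175
1 = −209·937 + 257·762
1 = 257·5447 − 1494·937
1 = −1494·6384 + 1751·5447
So 5447·1751 ≡ 1 (mod 6384), hence d = 1751.

1751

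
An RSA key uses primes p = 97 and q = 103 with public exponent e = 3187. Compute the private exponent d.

φ(n) = (p−1)(q−1) = 96·102 = 9792.
Need d with 3187·d ≡ 1 (mod 9792). Apply the extended Euclidean algorithm:
9792 = 3*3187 + 231
3187 = 13*231 + 184
231 = 1*184 + 47
184 = 3*47 + 43
47 = 1*43 + 4
43 = 10*4 + 3
4 = 1*3 + 1
3 = 3*1 + 0
Back-substitute:
1 = 4 − 3
1 = −43 + 11·4
1 = 11·47 − 12·43
1 = −12·184 + 47·47
1 = 47·231 − 59·184
1 = −59·3187 + 814·231
1 = 814·9792 − 2501·3187
So 3187·(-2501) ≡ 1 (mod 9792), hence d ≡ -2501 ≡ 7291 (mod 9792).

7291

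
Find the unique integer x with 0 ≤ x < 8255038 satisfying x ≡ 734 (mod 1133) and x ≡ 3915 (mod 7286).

3085893

Write x = 734 + 1133·k. Then 1133·k ≡ 3915 − 734 ≡ 3181 (mod 7286).
Need 1133⁻¹ mod 7286. Extended Euclid on (7286, 1133):
7286 = 6*1133 + 488
1133 = 2*488 + 157
488 = 3*157 + 17
157 = 9*17 + 4
17 = 4*4 + 1
4 = 4*1 + 0
Back-substitute:
1 = 17 − 4·4
1 = −4·157 + 37·17
1 = 37·488 − 115·157
1 = −115·1133 + 267·488
1 = 267·7286 − 1717·1133
1133⁻¹ ≡ 5569 (mod 7286), so k ≡ 5569·3181 ≡ 2723 (mod 7286).
x = 734 + 1133·2723 = 3085893.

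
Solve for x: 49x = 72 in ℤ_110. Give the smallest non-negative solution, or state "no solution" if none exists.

First find gcd(49, 110):
110 = 2×49 + 12
49 = 4×12 + 1
12 = 12×1 + 0
gcd = 1, so a unique solution mod 110 exists.
Back-substitute for the Bézout coefficients:
1 = 49 − 4·12
1 = −4·110 + 9·49
So 49·(9) ≡ 1 (mod 110), giving 49⁻¹ ≡ 9.
x ≡ 49⁻¹·72 ≡ 9·72 ≡ 98 (mod 110).

98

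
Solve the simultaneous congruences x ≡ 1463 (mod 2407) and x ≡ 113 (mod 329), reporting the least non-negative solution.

Write x = 1463 + 2407·k. Then 2407·k ≡ 113 − 1463 ≡ 295 (mod 329).
Need 2407⁻¹ mod 329. Extended Euclid on (329, 104):
329 = 3×104 + 17
104 = 6×17 + 2
17 = 8×2 + 1
2 = 2×1 + 0
Back-substitute:
1 = 17 − 8·2
1 = −8·104 + 49·17
1 = 49·329 − 155·104
2407⁻¹ ≡ 174 (mod 329), so k ≡ 174·295 ≡ 6 (mod 329).
x = 1463 + 2407·6 = 15905.

15905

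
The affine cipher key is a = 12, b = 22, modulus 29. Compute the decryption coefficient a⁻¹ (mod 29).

17

gcd(29, 12) by repeated division:
29 = 2·12 + 5
12 = 2·5 + 2
5 = 2·2 + 1
2 = 2·1 + 0
The gcd is 1. Working backward:
1 = 5 − 2·2
1 = −2·12 + 5·5
1 = 5·29 − 12·12
So 12·(-12) ≡ 1 (mod 29), and -12 ≡ 17 (mod 29).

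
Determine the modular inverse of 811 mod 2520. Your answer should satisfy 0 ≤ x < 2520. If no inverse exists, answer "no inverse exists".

gcd(2520, 811) by repeated division:
2520 = 3×811 + 87
811 = 9×87 + 28
87 = 3×28 + 3
28 = 9×3 + 1
3 = 3×1 + 0
Since gcd(811, 2520) = 1, back-substitute to write 1 as a combination:
1 = 28 − 9·3
1 = −9·87 + 28·28
1 = 28·811 − 261·87
1 = −261·2520 + 811·811
So 811·811 ≡ 1 (mod 2520).

811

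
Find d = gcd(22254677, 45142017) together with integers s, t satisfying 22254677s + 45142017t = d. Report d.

1

Apply Euclid's algorithm to 45142017 and 22254677:
45142017 = 2·22254677 + 632663
22254677 = 35·632663 + 111472
632663 = 5·111472 + 75303
111472 = 1·75303 + 36169
75303 = 2·36169 + 2965
36169 = 12·2965 + 589
2965 = 5·589 + 20
589 = 29·20 + 9
20 = 2·9 + 2
9 = 4·2 + 1
2 = 2·1 + 0
gcd(22254677, 45142017) = 1.
Back-substituting:
1 = 9 − 4·2
1 = −4·20 + 9·9
1 = 9·589 − 265·20
1 = −265·2965 + 1334·589
1 = 1334·36169 − 16273·2965
1 = −16273·75303 + 33880·36169
1 = 33880·111472 − 50153·75303
1 = −50153·632663 + 284645·111472
1 = 284645·22254677 − 10012728·632663
1 = −10012728·45142017 + 20310101·22254677
So 1 = (-10012728)·45142017 + (20310101)·22254677.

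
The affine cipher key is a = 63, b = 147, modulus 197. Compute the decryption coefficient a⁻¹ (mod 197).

172

gcd(197, 63) by repeated division:
197 = 3×63 + 8
63 = 7×8 + 7
8 = 1×7 + 1
7 = 7×1 + 0
The gcd is 1. Working backward:
1 = 8 − 7
1 = −63 + 8·8
1 = 8·197 − 25·63
Hence 63⁻¹ ≡ -25 ≡ 172 (mod 197).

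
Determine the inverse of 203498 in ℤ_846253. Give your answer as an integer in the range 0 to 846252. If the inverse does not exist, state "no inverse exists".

gcd(846253, 203498) by repeated division:
846253 = 4*203498 + 32261
203498 = 6*32261 + 9932
32261 = 3*9932 + 2465
9932 = 4*2465 + 72
2465 = 34*72 + 17
72 = 4*17 + 4
17 = 4*4 + 1
4 = 4*1 + 0
gcd = 1, so the inverse exists. Back-substitute:
1 = 17 − 4·4
1 = −4·72 + 17·17
1 = 17·2465 − 582·72
1 = −582·9932 + 2345·2465
1 = 2345·32261 − 7617·9932
1 = −7617·203498 + 48047·32261
1 = 48047·846253 − 199805·203498
So 203498·(-199805) ≡ 1 (mod 846253), and -199805 ≡ 646448 (mod 846253).

646448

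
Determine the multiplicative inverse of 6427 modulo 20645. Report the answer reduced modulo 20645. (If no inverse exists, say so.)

893

gcd(20645, 6427) by repeated division:
20645 = 3×6427 + 1364
6427 = 4×1364 + 971
1364 = 1×971 + 393
971 = 2×393 + 185
393 = 2×185 + 23
185 = 8×23 + 1
23 = 23×1 + 0
The gcd is 1. Working backward:
1 = 185 − 8·23
1 = −8·393 + 17·185
1 = 17·971 − 42·393
1 = −42·1364 + 59·971
1 = 59·6427 − 278·1364
1 = −278·20645 + 893·6427
So 6427·893 ≡ 1 (mod 20645).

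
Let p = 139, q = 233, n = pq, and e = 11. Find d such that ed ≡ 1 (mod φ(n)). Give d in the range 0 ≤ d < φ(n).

φ(n) = (p−1)(q−1) = 138·232 = 32016.
Need d with 11·d ≡ 1 (mod 32016). Apply the extended Euclidean algorithm:
32016 = 2910×11 + 6
11 = 1×6 + 5
6 = 1×5 + 1
5 = 5×1 + 0
Back-substitute:
1 = 6 − 5
1 = −11 + 2·6
1 = 2·32016 − 5821·11
So 11·(-5821) ≡ 1 (mod 32016), hence d ≡ -5821 ≡ 26195 (mod 32016).

26195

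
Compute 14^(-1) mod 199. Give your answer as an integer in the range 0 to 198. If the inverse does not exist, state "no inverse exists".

Extended Euclidean algorithm:
199 = 14×14 + 3
14 = 4×3 + 2
3 = 1×2 + 1
2 = 2×1 + 0
Since gcd(14, 199) = 1, back-substitute to write 1 as a combination:
1 = 3 − 2
1 = −14 + 5·3
1 = 5·199 − 71·14
Hence 14⁻¹ ≡ -71 ≡ 128 (mod 199).

128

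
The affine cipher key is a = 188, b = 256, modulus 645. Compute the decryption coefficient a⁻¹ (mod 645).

422

Apply the Euclidean algorithm to 645 and 188:
645 = 3×188 + 81
188 = 2×81 + 26
81 = 3×26 + 3
26 = 8×3 + 2
3 = 1×2 + 1
2 = 2×1 + 0
gcd = 1, so the inverse exists. Back-substitute:
1 = 3 − 2
1 = −26 + 9·3
1 = 9·81 − 28·26
1 = −28·188 + 65·81
1 = 65·645 − 223·188
Thus 188·(-223) ≡ 1 (mod 645); reducing, -223 mod 645 = 422.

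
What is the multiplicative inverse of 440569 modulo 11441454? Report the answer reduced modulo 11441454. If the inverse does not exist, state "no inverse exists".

8654851

Extended Euclidean algorithm:
11441454 = 25·440569 + 427229
440569 = 1·427229 + 13340
427229 = 32·13340 + 349
13340 = 38·349 + 78
349 = 4·78 + 37
78 = 2·37 + 4
37 = 9·4 + 1
4 = 4·1 + 0
The gcd is 1. Working backward:
1 = 37 − 9·4
1 = −9·78 + 19·37
1 = 19·349 − 85·78
1 = −85·13340 + 3249·349
1 = 3249·427229 − 104053·13340
1 = −104053·440569 + 107302·427229
1 = 107302·11441454 − 2786603·440569
Hence 440569⁻¹ ≡ -2786603 ≡ 8654851 (mod 11441454).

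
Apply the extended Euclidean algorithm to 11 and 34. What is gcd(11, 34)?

Repeated division:
34 = 3×11 + 1
11 = 11×1 + 0
gcd(11, 34) = 1.
Express as a combination:
1 = 34 − 3·11
So 1 = (1)·34 + (-3)·11.

1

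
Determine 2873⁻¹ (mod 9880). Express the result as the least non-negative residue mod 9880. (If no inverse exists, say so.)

Compute gcd(2873, 9880):
9880 = 3*2873 + 1261
2873 = 2*1261 + 351
1261 = 3*351 + 208
351 = 1*208 + 143
208 = 1*143 + 65
143 = 2*65 + 13
65 = 5*13 + 0
The gcd is 13, not 1, hence no inverse exists.

no inverse exists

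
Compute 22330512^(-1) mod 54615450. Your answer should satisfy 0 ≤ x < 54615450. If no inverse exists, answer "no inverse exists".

no inverse exists

Euclidean algorithm on 54615450, 22330512:
54615450 = 2*22330512 + 9954426
22330512 = 2*9954426 + 2421660
9954426 = 4*2421660 + 267786
2421660 = 9*267786 + 11586
267786 = 23*11586 + 1308
11586 = 8*1308 + 1122
1308 = 1*1122 + 186
1122 = 6*186 + 6
186 = 31*6 + 0
Since gcd = 6 > 1, 22330512 is not a unit mod 54615450.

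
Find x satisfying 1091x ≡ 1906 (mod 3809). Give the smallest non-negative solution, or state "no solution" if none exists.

First find gcd(1091, 3809):
3809 = 3*1091 + 536
1091 = 2*536 + 19
536 = 28*19 + 4
19 = 4*4 + 3
4 = 1*3 + 1
3 = 3*1 + 0
gcd = 1, so a unique solution mod 3809 exists.
Back-substitute for the Bézout coefficients:
1 = 4 − 3
1 = −19 + 5·4
1 = 5·536 − 141·19
1 = −141·1091 + 287·536
1 = 287·3809 − 1002·1091
So 1091·(-1002) ≡ 1 (mod 3809), giving 1091⁻¹ ≡ 2807.
x ≡ 1091⁻¹·1906 ≡ 2807·1906 ≡ 2306 (mod 3809).

2306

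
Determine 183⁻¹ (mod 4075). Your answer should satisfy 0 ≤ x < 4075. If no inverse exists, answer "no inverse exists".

Run Euclid on (4075, 183):
4075 = 22*183 + 49
183 = 3*49 + 36
49 = 1*36 + 13
36 = 2*13 + 10
13 = 1*10 + 3
10 = 3*3 + 1
3 = 3*1 + 0
gcd = 1, so the inverse exists. Back-substitute:
1 = 10 − 3·3
1 = −3·13 + 4·10
1 = 4·36 − 11·13
1 = −11·49 + 15·36
1 = 15·183 − 56·49
1 = −56·4075 + 1247·183
So 183·1247 ≡ 1 (mod 4075).

1247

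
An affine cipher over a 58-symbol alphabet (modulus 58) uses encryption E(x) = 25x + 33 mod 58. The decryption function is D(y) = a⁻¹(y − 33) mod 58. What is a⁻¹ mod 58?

Run Euclid on (58, 25):
58 = 2*25 + 8
25 = 3*8 + 1
8 = 8*1 + 0
Since gcd(25, 58) = 1, back-substitute to write 1 as a combination:
1 = 25 − 3·8
1 = −3·58 + 7·25
So 25·7 ≡ 1 (mod 58).

7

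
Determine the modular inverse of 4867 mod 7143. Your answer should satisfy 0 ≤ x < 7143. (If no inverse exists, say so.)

Extended Euclidean algorithm:
7143 = 1×4867 + 2276
4867 = 2×2276 + 315
2276 = 7×315 + 71
315 = 4×71 + 31
71 = 2×31 + 9
31 = 3×9 + 4
9 = 2×4 + 1
4 = 4×1 + 0
Since gcd(4867, 7143) = 1, back-substitute to write 1 as a combination:
1 = 9 − 2·4
1 = −2·31 + 7·9
1 = 7·71 − 16·31
1 = −16·315 + 71·71
1 = 71·2276 − 513·315
1 = −513·4867 + 1097·2276
1 = 1097·7143 − 1610·4867
Thus 4867·(-1610) ≡ 1 (mod 7143); reducing, -1610 mod 7143 = 5533.

5533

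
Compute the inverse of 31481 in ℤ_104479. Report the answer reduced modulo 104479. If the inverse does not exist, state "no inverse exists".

101283

Run Euclid on (104479, 31481):
104479 = 3×31481 + 10036
31481 = 3×10036 + 1373
10036 = 7×1373 + 425
1373 = 3×425 + 98
425 = 4×98 + 33
98 = 2×33 + 32
33 = 1×32 + 1
32 = 32×1 + 0
Since gcd(31481, 104479) = 1, back-substitute to write 1 as a combination:
1 = 33 − 32
1 = −98 + 3·33
1 = 3·425 − 13·98
1 = −13·1373 + 42·425
1 = 42·10036 − 307·1373
1 = −307·31481 + 963·10036
1 = 963·104479 − 3196·31481
Hence 31481⁻¹ ≡ -3196 ≡ 101283 (mod 104479).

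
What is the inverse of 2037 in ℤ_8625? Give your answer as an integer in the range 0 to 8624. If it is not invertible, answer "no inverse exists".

no inverse exists

Compute gcd(2037, 8625):
8625 = 4·2037 + 477
2037 = 4·477 + 129
477 = 3·129 + 90
129 = 1·90 + 39
90 = 2·39 + 12
39 = 3·12 + 3
12 = 4·3 + 0
Since gcd = 3 > 1, 2037 is not a unit mod 8625.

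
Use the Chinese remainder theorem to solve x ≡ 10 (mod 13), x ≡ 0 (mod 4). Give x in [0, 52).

Write x = 10 + 13·k. Then 13·k ≡ 0 − 10 ≡ 2 (mod 4).
Need 13⁻¹ mod 4. Extended Euclid on (4, 1):
4 = 4*1 + 0
13⁻¹ ≡ 1 (mod 4), so k ≡ 1·2 ≡ 2 (mod 4).
x = 10 + 13·2 = 36.

36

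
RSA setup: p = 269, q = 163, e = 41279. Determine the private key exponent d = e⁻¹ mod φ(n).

1991

φ(n) = (p−1)(q−1) = 268·162 = 43416.
Need d with 41279·d ≡ 1 (mod 43416). Apply the extended Euclidean algorithm:
43416 = 1×41279 + 2137
41279 = 19×2137 + 676
2137 = 3×676 + 109
676 = 6×109 + 22
109 = 4×22 + 21
22 = 1×21 + 1
21 = 21×1 + 0
Back-substitute:
1 = 22 − 21
1 = −109 + 5·22
1 = 5·676 − 31·109
1 = −31·2137 + 98·676
1 = 98·41279 − 1893·2137
1 = −1893·43416 + 1991·41279
So 41279·1991 ≡ 1 (mod 43416), hence d = 1991.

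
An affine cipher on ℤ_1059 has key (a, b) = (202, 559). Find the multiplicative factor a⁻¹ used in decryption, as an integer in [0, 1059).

Run Euclid on (1059, 202):
1059 = 5*202 + 49
202 = 4*49 + 6
49 = 8*6 + 1
6 = 6*1 + 0
gcd = 1, so the inverse exists. Back-substitute:
1 = 49 − 8·6
1 = −8·202 + 33·49
1 = 33·1059 − 173·202
So 202·(-173) ≡ 1 (mod 1059), and -173 ≡ 886 (mod 1059).

886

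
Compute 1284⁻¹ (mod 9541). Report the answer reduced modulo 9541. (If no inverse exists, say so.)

Apply the Euclidean algorithm to 9541 and 1284:
9541 = 7*1284 + 553
1284 = 2*553 + 178
553 = 3*178 + 19
178 = 9*19 + 7
19 = 2*7 + 5
7 = 1*5 + 2
5 = 2*2 + 1
2 = 2*1 + 0
Since gcd(1284, 9541) = 1, back-substitute to write 1 as a combination:
1 = 5 − 2·2
1 = −2·7 + 3·5
1 = 3·19 − 8·7
1 = −8·178 + 75·19
1 = 75·553 − 233·178
1 = −233·1284 + 541·553
1 = 541·9541 − 4020·1284
Thus 1284·(-4020) ≡ 1 (mod 9541); reducing, -4020 mod 9541 = 5521.

5521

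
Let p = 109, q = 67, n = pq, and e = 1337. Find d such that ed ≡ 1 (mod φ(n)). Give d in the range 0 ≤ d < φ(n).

4457

φ(n) = (p−1)(q−1) = 108·66 = 7128.
Need d with 1337·d ≡ 1 (mod 7128). Apply the extended Euclidean algorithm:
7128 = 5·1337 + 443
1337 = 3·443 + 8
443 = 55·8 + 3
8 = 2·3 + 2
3 = 1·2 + 1
2 = 2·1 + 0
Back-substitute:
1 = 3 − 2
1 = −8 + 3·3
1 = 3·443 − 166·8
1 = −166·1337 + 501·443
1 = 501·7128 − 2671·1337
So 1337·(-2671) ≡ 1 (mod 7128), hence d ≡ -2671 ≡ 4457 (mod 7128).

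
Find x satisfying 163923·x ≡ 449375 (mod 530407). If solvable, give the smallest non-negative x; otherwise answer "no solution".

First find gcd(163923, 530407):
530407 = 3×163923 + 38638
163923 = 4×38638 + 9371
38638 = 4×9371 + 1154
9371 = 8×1154 + 139
1154 = 8×139 + 42
139 = 3×42 + 13
42 = 3×13 + 3
13 = 4×3 + 1
3 = 3×1 + 0
gcd = 1, so a unique solution mod 530407 exists.
Back-substitute for the Bézout coefficients:
1 = 13 − 4·3
1 = −4·42 + 13·13
1 = 13·139 − 43·42
1 = −43·1154 + 357·139
1 = 357·9371 − 2899·1154
1 = −2899·38638 + 11953·9371
1 = 11953·163923 − 50711·38638
1 = −50711·530407 + 164086·163923
So 163923·(164086) ≡ 1 (mod 530407), giving 163923⁻¹ ≡ 164086.
x ≡ 163923⁻¹·449375 ≡ 164086·449375 ≡ 25924 (mod 530407).

25924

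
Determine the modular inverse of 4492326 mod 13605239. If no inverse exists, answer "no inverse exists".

1424052

Apply the Euclidean algorithm to 13605239 and 4492326:
13605239 = 3×4492326 + 128261
4492326 = 35×128261 + 3191
128261 = 40×3191 + 621
3191 = 5×621 + 86
621 = 7×86 + 19
86 = 4×19 + 10
19 = 1×10 + 9
10 = 1×9 + 1
9 = 9×1 + 0
The gcd is 1. Working backward:
1 = 10 − 9
1 = −19 + 2·10
1 = 2·86 − 9·19
1 = −9·621 + 65·86
1 = 65·3191 − 334·621
1 = −334·128261 + 13425·3191
1 = 13425·4492326 − 470209·128261
1 = −470209·13605239 + 1424052·4492326
So 4492326·1424052 ≡ 1 (mod 13605239).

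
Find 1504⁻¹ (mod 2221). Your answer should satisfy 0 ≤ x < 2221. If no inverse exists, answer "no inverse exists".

1174

Extended Euclidean algorithm:
2221 = 1·1504 + 717
1504 = 2·717 + 70
717 = 10·70 + 17
70 = 4·17 + 2
17 = 8·2 + 1
2 = 2·1 + 0
gcd = 1, so the inverse exists. Back-substitute:
1 = 17 − 8·2
1 = −8·70 + 33·17
1 = 33·717 − 338·70
1 = −338·1504 + 709·717
1 = 709·2221 − 1047·1504
Thus 1504·(-1047) ≡ 1 (mod 2221); reducing, -1047 mod 2221 = 1174.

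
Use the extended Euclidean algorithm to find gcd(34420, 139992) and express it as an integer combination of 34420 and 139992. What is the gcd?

4

Apply Euclid's algorithm to 139992 and 34420:
139992 = 4×34420 + 2312
34420 = 14×2312 + 2052
2312 = 1×2052 + 260
2052 = 7×260 + 232
260 = 1×232 + 28
232 = 8×28 + 8
28 = 3×8 + 4
8 = 2×4 + 0
gcd(34420, 139992) = 4.
Working backward:
4 = 28 − 3·8
4 = −3·232 + 25·28
4 = 25·260 − 28·232
4 = −28·2052 + 221·260
4 = 221·2312 − 249·2052
4 = −249·34420 + 3707·2312
4 = 3707·139992 − 15077·34420
So 4 = (3707)·139992 + (-15077)·34420.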